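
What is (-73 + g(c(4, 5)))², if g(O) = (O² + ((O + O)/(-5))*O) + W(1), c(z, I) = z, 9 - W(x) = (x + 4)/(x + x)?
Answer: 323761/100 ≈ 3237.6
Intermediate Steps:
W(x) = 9 - (4 + x)/(2*x) (W(x) = 9 - (x + 4)/(x + x) = 9 - (4 + x)/(2*x))
g(O) = 13/2 + 3*O²/5 (g(O) = (O² + ((O + O)/(-5))*O) + (17/2 - 2/1) = (O² + ((2*O)*(-⅕))*O) + (17/2 - 2*1) = (O² + (-2*O/5)*O) + (17/2 - 2) = (O² - 2*O²/5) + 13/2 = 3*O²/5 + 13/2 = 13/2 + 3*O²/5)
(-73 + g(c(4, 5)))² = (-73 + (13/2 + (⅗)*4²))² = (-73 + (13/2 + (⅗)*16))² = (-73 + (13/2 + 48/5))² = (-73 + 161/10)² = (-569/10)² = 323761/100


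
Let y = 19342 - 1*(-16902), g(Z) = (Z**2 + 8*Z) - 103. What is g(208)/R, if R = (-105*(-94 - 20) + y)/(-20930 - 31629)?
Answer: -2355957175/48214 ≈ -48865.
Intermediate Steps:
g(Z) = -103 + Z**2 + 8*Z
y = 36244 (y = 19342 + 16902 = 36244)
R = -48214/52559 (R = (-105*(-94 - 20) + 36244)/(-20930 - 31629) = (-105*(-114) + 36244)/(-52559) = (11970 + 36244)*(-1/52559) = 48214*(-1/52559) = -48214/52559 ≈ -0.91733)
g(208)/R = (-103 + 208**2 + 8*208)/(-48214/52559) = (-103 + 43264 + 1664)*(-52559/48214) = 44825*(-52559/48214) = -2355957175/48214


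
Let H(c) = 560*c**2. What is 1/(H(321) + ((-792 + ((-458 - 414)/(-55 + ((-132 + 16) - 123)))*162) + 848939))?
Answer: 49/2869027787 ≈ 1.7079e-8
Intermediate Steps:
1/(H(321) + ((-792 + ((-458 - 414)/(-55 + ((-132 + 16) - 123)))*162) + 848939)) = 1/(560*321**2 + ((-792 + ((-458 - 414)/(-55 + ((-132 + 16) - 123)))*162) + 848939)) = 1/(560*103041 + ((-792 - 872/(-55 + (-116 - 123))*162) + 848939)) = 1/(57702960 + ((-792 - 872/(-55 - 239)*162) + 848939)) = 1/(57702960 + ((-792 - 872/(-294)*162) + 848939)) = 1/(57702960 + ((-792 - 872*(-1/294)*162) + 848939)) = 1/(57702960 + ((-792 + (436/147)*162) + 848939)) = 1/(57702960 + ((-792 + 23544/49) + 848939)) = 1/(57702960 + (-15264/49 + 848939)) = 1/(57702960 + 41582747/49) = 1/(2869027787/49) = 49/2869027787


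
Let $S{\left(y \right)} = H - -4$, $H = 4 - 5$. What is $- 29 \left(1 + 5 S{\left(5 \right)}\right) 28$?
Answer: $-12992$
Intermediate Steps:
$H = -1$
$S{\left(y \right)} = 3$ ($S{\left(y \right)} = -1 - -4 = -1 + 4 = 3$)
$- 29 \left(1 + 5 S{\left(5 \right)}\right) 28 = - 29 \left(1 + 5 \cdot 3\right) 28 = - 29 \left(1 + 15\right) 28 = \left(-29\right) 16 \cdot 28 = \left(-464\right) 28 = -12992$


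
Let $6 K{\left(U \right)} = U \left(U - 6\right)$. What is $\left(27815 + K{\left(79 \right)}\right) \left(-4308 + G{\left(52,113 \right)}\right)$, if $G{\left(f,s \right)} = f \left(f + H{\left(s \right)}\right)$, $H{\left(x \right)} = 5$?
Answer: $-38675168$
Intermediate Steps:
$K{\left(U \right)} = \frac{U \left(-6 + U\right)}{6}$ ($K{\left(U \right)} = \frac{U \left(U - 6\right)}{6} = \frac{U \left(-6 + U\right)}{6}$)
$G{\left(f,s \right)} = f \left(5 + f\right)$ ($G{\left(f,s \right)} = f \left(f + 5\right) = f \left(5 + f\right)$)
$\left(27815 + K{\left(79 \right)}\right) \left(-4308 + G{\left(52,113 \right)}\right) = \left(27815 + \frac{1}{6} \cdot 79 \left(-6 + 79\right)\right) \left(-4308 + 52 \left(5 + 52\right)\right) = \left(27815 + \frac{1}{6} \cdot 79 \cdot 73\right) \left(-4308 + 52 \cdot 57\right) = \left(27815 + \frac{5767}{6}\right) \left(-4308 + 2964\right) = \frac{172657}{6} \left(-1344\right) = -38675168$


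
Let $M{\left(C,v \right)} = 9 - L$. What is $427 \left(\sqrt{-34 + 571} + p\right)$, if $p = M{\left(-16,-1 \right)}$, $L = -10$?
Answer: $8113 + 427 \sqrt{537} \approx 18008.0$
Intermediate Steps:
$M{\left(C,v \right)} = 19$ ($M{\left(C,v \right)} = 9 - -10 = 9 + 10 = 19$)
$p = 19$
$427 \left(\sqrt{-34 + 571} + p\right) = 427 \left(\sqrt{-34 + 571} + 19\right) = 427 \left(\sqrt{537} + 19\right) = 427 \left(19 + \sqrt{537}\right) = 8113 + 427 \sqrt{537}$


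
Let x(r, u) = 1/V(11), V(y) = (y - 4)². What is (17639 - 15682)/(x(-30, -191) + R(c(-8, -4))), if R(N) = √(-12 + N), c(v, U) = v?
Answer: 95893/48021 - 9397514*I*√5/48021 ≈ 1.9969 - 437.59*I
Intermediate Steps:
V(y) = (-4 + y)²
x(r, u) = 1/49 (x(r, u) = 1/((-4 + 11)²) = 1/(7²) = 1/49)
(17639 - 15682)/(x(-30, -191) + R(c(-8, -4))) = (17639 - 15682)/(1/49 + √(-12 - 8)) = 1957/(1/49 + √(-20)) = 1957/(1/49 + 2*I*√5)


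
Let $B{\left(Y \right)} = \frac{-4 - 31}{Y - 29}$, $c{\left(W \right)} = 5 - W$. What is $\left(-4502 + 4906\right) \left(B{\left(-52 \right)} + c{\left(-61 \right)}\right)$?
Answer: $\frac{2173924}{81} \approx 26839.0$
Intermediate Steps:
$B{\left(Y \right)} = - \frac{35}{-29 + Y}$
$\left(-4502 + 4906\right) \left(B{\left(-52 \right)} + c{\left(-61 \right)}\right) = \left(-4502 + 4906\right) \left(- \frac{35}{-29 - 52} + \left(5 - -61\right)\right) = 404 \left(- \frac{35}{-81} + \left(5 + 61\right)\right) = 404 \left(\left(-35\right) \left(- \frac{1}{81}\right) + 66\right) = 404 \left(\frac{35}{81} + 66\right) = 404 \cdot \frac{5381}{81} = \frac{2173924}{81}$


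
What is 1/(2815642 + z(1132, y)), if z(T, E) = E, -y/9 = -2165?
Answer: 1/2835127 ≈ 3.5272e-7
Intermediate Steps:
y = 19485 (y = -9*(-2165) = 19485)
1/(2815642 + z(1132, y)) = 1/(2815642 + 19485) = 1/2835127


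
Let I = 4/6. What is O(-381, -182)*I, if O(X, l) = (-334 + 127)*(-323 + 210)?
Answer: 15594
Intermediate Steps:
I = ⅔ (I = 4*(⅙) = ⅔ ≈ 0.66667)
O(X, l) = 23391 (O(X, l) = -207*(-113) = 23391)
O(-381, -182)*I = 23391*(⅔) = 15594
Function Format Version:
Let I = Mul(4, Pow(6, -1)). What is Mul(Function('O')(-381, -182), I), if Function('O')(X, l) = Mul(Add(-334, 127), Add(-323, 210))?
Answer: 15594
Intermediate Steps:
I = Rational(2, 3) (I = Mul(4, Rational(1, 6)) = Rational(2, 3) ≈ 0.66667)
Function('O')(X, l) = 23391 (Function('O')(X, l) = Mul(-207, -113) = 23391)
Mul(Function('O')(-381, -182), I) = Mul(23391, Rational(2, 3)) = 15594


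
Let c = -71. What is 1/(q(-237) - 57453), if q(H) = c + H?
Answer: -1/57761 ≈ -1.7313e-5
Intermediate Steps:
q(H) = -71 + H
1/(q(-237) - 57453) = 1/((-71 - 237) - 57453) = 1/(-308 - 57453) = 1/(-57761) = -1/57761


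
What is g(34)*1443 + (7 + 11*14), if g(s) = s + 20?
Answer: 78083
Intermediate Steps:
g(s) = 20 + s
g(34)*1443 + (7 + 11*14) = (20 + 34)*1443 + (7 + 11*14) = 54*1443 + (7 + 154) = 77922 + 161 = 78083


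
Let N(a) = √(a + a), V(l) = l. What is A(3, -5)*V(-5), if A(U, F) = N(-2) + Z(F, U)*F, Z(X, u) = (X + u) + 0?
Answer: -50 - 10*I ≈ -50.0 - 10.0*I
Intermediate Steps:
Z(X, u) = X + u
N(a) = √2*√a (N(a) = √(2*a) = √2*√a)
A(U, F) = 2*I + F*(F + U) (A(U, F) = √2*√(-2) + (F + U)*F = √2*(I*√2) + F*(F + U) = 2*I + F*(F + U))
A(3, -5)*V(-5) = (2*I - 5*(-5 + 3))*(-5) = (2*I - 5*(-2))*(-5) = (2*I + 10)*(-5) = (10 + 2*I)*(-5) = -50 - 10*I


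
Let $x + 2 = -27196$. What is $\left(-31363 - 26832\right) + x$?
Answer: $-85393$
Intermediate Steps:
$x = -27198$ ($x = -2 - 27196 = -27198$)
$\left(-31363 - 26832\right) + x = \left(-31363 - 26832\right) - 27198 = -58195 - 27198 = -85393$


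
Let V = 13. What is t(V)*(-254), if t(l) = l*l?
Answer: -42926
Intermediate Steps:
t(l) = l**2
t(V)*(-254) = 13**2*(-254) = 169*(-254) = -42926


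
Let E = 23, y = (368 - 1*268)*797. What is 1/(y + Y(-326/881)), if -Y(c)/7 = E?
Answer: 1/79539 ≈ 1.2572e-5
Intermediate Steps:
y = 79700 (y = (368 - 268)*797 = 100*797 = 79700)
Y(c) = -161 (Y(c) = -7*23 = -161)
1/(y + Y(-326/881)) = 1/(79700 - 161) = 1/79539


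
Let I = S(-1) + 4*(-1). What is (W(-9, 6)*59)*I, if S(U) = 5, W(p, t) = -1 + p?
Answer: -590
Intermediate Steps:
I = 1 (I = 5 + 4*(-1) = 5 - 4 = 1)
(W(-9, 6)*59)*I = ((-1 - 9)*59)*1 = -10*59*1 = -590*1 = -590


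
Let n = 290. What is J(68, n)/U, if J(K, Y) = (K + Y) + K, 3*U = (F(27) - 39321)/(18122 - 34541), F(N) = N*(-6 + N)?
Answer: 1165749/2153 ≈ 541.45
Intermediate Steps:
U = 4306/5473 (U = ((27*(-6 + 27) - 39321)/(18122 - 34541))/3 = ((27*21 - 39321)/(-16419))/3 = ((567 - 39321)*(-1/16419))/3 = (-38754*(-1/16419))/3 = (⅓)*(12918/5473) = 4306/5473 ≈ 0.78677)
J(K, Y) = Y + 2*K
J(68, n)/U = (290 + 2*68)/(4306/5473) = (290 + 136)*(5473/4306) = 426*(5473/4306) = 1165749/2153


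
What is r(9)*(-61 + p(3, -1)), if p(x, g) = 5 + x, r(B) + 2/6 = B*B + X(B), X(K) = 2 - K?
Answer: -11713/3 ≈ -3904.3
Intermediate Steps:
r(B) = 5/3 + B² - B (r(B) = -⅓ + (B*B + (2 - B)) = -⅓ + (B² + (2 - B)) = -⅓ + (2 + B² - B) = 5/3 + B² - B)
r(9)*(-61 + p(3, -1)) = (5/3 + 9² - 1*9)*(-61 + (5 + 3)) = (5/3 + 81 - 9)*(-61 + 8) = (221/3)*(-53) = -11713/3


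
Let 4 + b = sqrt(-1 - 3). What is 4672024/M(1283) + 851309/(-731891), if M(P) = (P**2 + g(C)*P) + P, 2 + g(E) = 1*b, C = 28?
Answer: 323260461573127/191710476812633 - 1168006*I/261938563 ≈ 1.6862 - 0.0044591*I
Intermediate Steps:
b = -4 + 2*I (b = -4 + sqrt(-1 - 3) = -4 + sqrt(-4) = -4 + 2*I ≈ -4.0 + 2.0*I)
g(E) = -6 + 2*I (g(E) = -2 + 1*(-4 + 2*I) = -2 + (-4 + 2*I) = -6 + 2*I)
M(P) = P + P**2 + P*(-6 + 2*I) (M(P) = (P**2 + (-6 + 2*I)*P) + P = (P**2 + P*(-6 + 2*I)) + P = P + P**2 + P*(-6 + 2*I))
4672024/M(1283) + 851309/(-731891) = 4672024/((1283*(-5 + 1283 + 2*I))) + 851309/(-731891) = 4672024/((1283*(1278 + 2*I))) + 851309*(-1/731891) = 4672024/(1639674 + 2566*I) - 851309/731891 = 4672024*((1639674 - 2566*I)/2688537410632) - 851309/731891 = 584003*(1639674 - 2566*I)/336067176329 - 851309/731891 = -851309/731891 + 584003*(1639674 - 2566*I)/336067176329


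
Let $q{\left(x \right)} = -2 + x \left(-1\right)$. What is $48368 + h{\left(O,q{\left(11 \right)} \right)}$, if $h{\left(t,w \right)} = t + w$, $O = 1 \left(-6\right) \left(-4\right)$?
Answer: $48379$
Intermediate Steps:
$O = 24$ ($O = \left(-6\right) \left(-4\right) = 24$)
$q{\left(x \right)} = -2 - x$
$48368 + h{\left(O,q{\left(11 \right)} \right)} = 48368 + \left(24 - 13\right) = 48368 + 11 = 48379$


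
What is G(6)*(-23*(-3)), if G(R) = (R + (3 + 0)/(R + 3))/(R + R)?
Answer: 437/12 ≈ 36.417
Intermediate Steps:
G(R) = (R + 3/(3 + R))/(2*R) (G(R) = (R + 3/(3 + R))/((2*R)) = (R + 3/(3 + R))*(1/(2*R)) = (R + 3/(3 + R))/(2*R))
G(6)*(-23*(-3)) = ((½)*(3 + 6² + 3*6)/(6*(3 + 6)))*(-23*(-3)) = ((½)*(⅙)*(3 + 36 + 18)/9)*69 = ((½)*(⅙)*(⅑)*57)*69 = (19/36)*69 = 437/12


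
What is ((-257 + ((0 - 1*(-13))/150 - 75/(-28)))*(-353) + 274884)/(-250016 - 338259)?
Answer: -765720629/1235377500 ≈ -0.61983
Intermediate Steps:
((-257 + ((0 - 1*(-13))/150 - 75/(-28)))*(-353) + 274884)/(-250016 - 338259) = ((-257 + ((0 + 13)*(1/150) - 75*(-1/28)))*(-353) + 274884)/(-588275) = ((-257 + (13*(1/150) + 75/28))*(-353) + 274884)*(-1/588275) = ((-257 + (13/150 + 75/28))*(-353) + 274884)*(-1/588275) = ((-257 + 5807/2100)*(-353) + 274884)*(-1/588275) = (-533893/2100*(-353) + 274884)*(-1/588275) = (188464229/2100 + 274884)*(-1/588275) = (765720629/2100)*(-1/588275) = -765720629/1235377500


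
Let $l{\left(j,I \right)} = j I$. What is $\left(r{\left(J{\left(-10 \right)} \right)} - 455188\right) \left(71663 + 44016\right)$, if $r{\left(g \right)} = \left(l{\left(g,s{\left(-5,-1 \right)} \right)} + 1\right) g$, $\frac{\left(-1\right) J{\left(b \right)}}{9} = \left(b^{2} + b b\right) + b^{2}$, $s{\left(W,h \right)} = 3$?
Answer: $2476931704048$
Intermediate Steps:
$J{\left(b \right)} = - 27 b^{2}$ ($J{\left(b \right)} = - 9 \left(\left(b^{2} + b b\right) + b^{2}\right) = - 9 \left(\left(b^{2} + b^{2}\right) + b^{2}\right) = - 9 \left(2 b^{2} + b^{2}\right) = - 9 \cdot 3 b^{2} = - 27 b^{2}$)
$l{\left(j,I \right)} = I j$
$r{\left(g \right)} = g \left(1 + 3 g\right)$ ($r{\left(g \right)} = \left(3 g + 1\right) g = \left(1 + 3 g\right) g = g \left(1 + 3 g\right)$)
$\left(r{\left(J{\left(-10 \right)} \right)} - 455188\right) \left(71663 + 44016\right) = \left(- 27 \left(-10\right)^{2} \left(1 + 3 \left(- 27 \left(-10\right)^{2}\right)\right) - 455188\right) \left(71663 + 44016\right) = \left(\left(-27\right) 100 \left(1 + 3 \left(\left(-27\right) 100\right)\right) - 455188\right) 115679 = \left(- 2700 \left(1 + 3 \left(-2700\right)\right) - 455188\right) 115679 = \left(- 2700 \left(1 - 8100\right) - 455188\right) 115679 = \left(\left(-2700\right) \left(-8099\right) - 455188\right) 115679 = \left(21867300 - 455188\right) 115679 = 21412112 \cdot 115679 = 2476931704048$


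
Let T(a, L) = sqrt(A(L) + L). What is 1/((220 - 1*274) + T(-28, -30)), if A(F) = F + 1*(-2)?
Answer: -27/1489 - I*sqrt(62)/2978 ≈ -0.018133 - 0.0026441*I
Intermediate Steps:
A(F) = -2 + F (A(F) = F - 2 = -2 + F)
T(a, L) = sqrt(-2 + 2*L) (T(a, L) = sqrt((-2 + L) + L) = sqrt(-2 + 2*L))
1/((220 - 1*274) + T(-28, -30)) = 1/((220 - 1*274) + sqrt(-2 + 2*(-30))) = 1/((220 - 274) + sqrt(-2 - 60)) = 1/(-54 + sqrt(-62)) = 1/(-54 + I*sqrt(62))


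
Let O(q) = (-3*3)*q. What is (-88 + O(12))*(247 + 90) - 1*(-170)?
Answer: -65882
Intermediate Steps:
O(q) = -9*q
(-88 + O(12))*(247 + 90) - 1*(-170) = (-88 - 9*12)*(247 + 90) - 1*(-170) = (-88 - 108)*337 + 170 = -196*337 + 170 = -66052 + 170 = -65882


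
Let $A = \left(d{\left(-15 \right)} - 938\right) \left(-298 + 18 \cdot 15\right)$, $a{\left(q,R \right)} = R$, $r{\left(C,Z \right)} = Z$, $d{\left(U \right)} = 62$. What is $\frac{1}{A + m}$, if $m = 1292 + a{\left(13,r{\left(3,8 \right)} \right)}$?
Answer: $\frac{1}{25828} \approx 3.8718 \cdot 10^{-5}$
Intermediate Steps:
$A = 24528$ ($A = \left(62 - 938\right) \left(-298 + 18 \cdot 15\right) = - 876 \left(-298 + 270\right) = \left(-876\right) \left(-28\right) = 24528$)
$m = 1300$ ($m = 1292 + 8 = 1300$)
$\frac{1}{A + m} = \frac{1}{24528 + 1300} = \frac{1}{25828}$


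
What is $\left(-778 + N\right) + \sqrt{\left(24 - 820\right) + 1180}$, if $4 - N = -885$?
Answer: $111 + 8 \sqrt{6} \approx 130.6$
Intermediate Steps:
$N = 889$ ($N = 4 - -885 = 4 + 885 = 889$)
$\left(-778 + N\right) + \sqrt{\left(24 - 820\right) + 1180} = \left(-778 + 889\right) + \sqrt{\left(24 - 820\right) + 1180} = 111 + \sqrt{\left(24 - 820\right) + 1180} = 111 + \sqrt{-796 + 1180} = 111 + \sqrt{384} = 111 + 8 \sqrt{6}$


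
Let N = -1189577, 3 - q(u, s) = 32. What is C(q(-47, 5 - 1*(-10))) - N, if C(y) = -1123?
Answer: 1188454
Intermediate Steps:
q(u, s) = -29 (q(u, s) = 3 - 1*32 = 3 - 32 = -29)
C(q(-47, 5 - 1*(-10))) - N = -1123 - 1*(-1189577) = -1123 + 1189577 = 1188454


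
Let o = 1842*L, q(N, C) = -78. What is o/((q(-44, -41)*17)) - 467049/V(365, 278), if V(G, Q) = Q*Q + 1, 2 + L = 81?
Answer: -152123918/1313845 ≈ -115.79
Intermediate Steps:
L = 79 (L = -2 + 81 = 79)
V(G, Q) = 1 + Q**2 (V(G, Q) = Q**2 + 1 = 1 + Q**2)
o = 145518 (o = 1842*79 = 145518)
o/((q(-44, -41)*17)) - 467049/V(365, 278) = 145518/((-78*17)) - 467049/(1 + 278**2) = 145518/(-1326) - 467049/(1 + 77284) = 145518*(-1/1326) - 467049/77285 = -24253/221 - 467049*1/77285 = -24253/221 - 467049/77285 = -152123918/1313845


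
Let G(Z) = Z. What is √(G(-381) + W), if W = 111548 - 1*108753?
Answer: √2414 ≈ 49.132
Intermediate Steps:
W = 2795 (W = 111548 - 108753 = 2795)
√(G(-381) + W) = √(-381 + 2795) = √2414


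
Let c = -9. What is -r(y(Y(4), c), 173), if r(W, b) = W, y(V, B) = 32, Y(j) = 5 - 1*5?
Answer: -32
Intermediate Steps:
Y(j) = 0 (Y(j) = 5 - 5 = 0)
-r(y(Y(4), c), 173) = -1*32 = -32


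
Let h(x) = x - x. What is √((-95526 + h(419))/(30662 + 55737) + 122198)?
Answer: 2*√228043453259231/86399 ≈ 349.57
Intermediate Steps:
h(x) = 0
√((-95526 + h(419))/(30662 + 55737) + 122198) = √((-95526 + 0)/(30662 + 55737) + 122198) = √(-95526/86399 + 122198) = √(10557689476/86399) = 2*√228043453259231/86399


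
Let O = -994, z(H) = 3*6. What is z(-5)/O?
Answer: -9/497 ≈ -0.018109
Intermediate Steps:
z(H) = 18
z(-5)/O = 18/(-994) = 18*(-1/994) = -9/497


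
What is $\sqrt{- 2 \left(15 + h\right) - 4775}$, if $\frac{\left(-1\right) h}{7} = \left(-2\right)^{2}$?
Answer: $i \sqrt{4749} \approx 68.913 i$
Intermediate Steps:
$h = -28$ ($h = - 7 \left(-2\right)^{2} = \left(-7\right) 4 = -28$)
$\sqrt{- 2 \left(15 + h\right) - 4775} = \sqrt{- 2 \left(15 - 28\right) - 4775} = \sqrt{\left(-2\right) \left(-13\right) - 4775} = \sqrt{26 - 4775} = \sqrt{-4749} = i \sqrt{4749}$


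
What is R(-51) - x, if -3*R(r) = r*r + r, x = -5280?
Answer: 4430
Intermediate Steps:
R(r) = -r/3 - r**2/3 (R(r) = -(r*r + r)/3 = -(r**2 + r)/3 = -(r + r**2)/3 = -r/3 - r**2/3)
R(-51) - x = -1/3*(-51)*(1 - 51) - 1*(-5280) = -1/3*(-51)*(-50) + 5280 = -850 + 5280 = 4430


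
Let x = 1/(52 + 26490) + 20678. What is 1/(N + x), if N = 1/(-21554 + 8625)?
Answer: 343161518/7095893855591 ≈ 4.8361e-5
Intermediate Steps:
N = -1/12929 (N = 1/(-12929) = -1/12929 ≈ -7.7346e-5)
x = 548835477/26542 (x = 1/26542 + 20678 = 548835477/26542 ≈ 20678.)
1/(N + x) = 1/(-1/12929 + 548835477/26542) = 1/(7095893855591/343161518) = 343161518/7095893855591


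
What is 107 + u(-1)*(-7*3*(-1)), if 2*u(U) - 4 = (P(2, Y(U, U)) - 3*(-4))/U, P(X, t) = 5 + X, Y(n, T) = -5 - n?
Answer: -101/2 ≈ -50.500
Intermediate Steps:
u(U) = 2 + 19/(2*U) (u(U) = 2 + (((5 + 2) - 3*(-4))/U)/2 = 2 + ((7 + 12)/U)/2 = 2 + (19/U)/2 = 2 + 19/(2*U))
107 + u(-1)*(-7*3*(-1)) = 107 + (2 + (19/2)/(-1))*(-7*3*(-1)) = 107 + (2 + (19/2)*(-1))*(-21*(-1)) = 107 + (2 - 19/2)*21 = 107 - 15/2*21 = 107 - 315/2 = -101/2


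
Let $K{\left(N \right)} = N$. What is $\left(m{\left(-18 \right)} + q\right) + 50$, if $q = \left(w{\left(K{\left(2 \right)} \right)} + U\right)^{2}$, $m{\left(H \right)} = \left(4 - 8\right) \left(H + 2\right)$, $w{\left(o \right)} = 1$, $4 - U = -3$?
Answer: $178$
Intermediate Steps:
$U = 7$ ($U = 4 - -3 = 4 + 3 = 7$)
$m{\left(H \right)} = -8 - 4 H$ ($m{\left(H \right)} = - 4 \left(2 + H\right) = -8 - 4 H$)
$q = 64$ ($q = \left(1 + 7\right)^{2} = 8^{2} = 64$)
$\left(m{\left(-18 \right)} + q\right) + 50 = \left(\left(-8 - -72\right) + 64\right) + 50 = \left(\left(-8 + 72\right) + 64\right) + 50 = \left(64 + 64\right) + 50 = 128 + 50 = 178$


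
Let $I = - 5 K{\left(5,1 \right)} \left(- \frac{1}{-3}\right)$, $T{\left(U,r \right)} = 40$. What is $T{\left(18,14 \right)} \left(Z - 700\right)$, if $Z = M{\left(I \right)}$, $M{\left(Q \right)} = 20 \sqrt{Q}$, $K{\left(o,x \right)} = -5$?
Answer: $-28000 + \frac{4000 \sqrt{3}}{3} \approx -25691.0$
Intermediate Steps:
$I = \frac{25}{3}$ ($I = \left(-5\right) \left(-5\right) \left(- \frac{1}{-3}\right) = 25 \left(\left(-1\right) \left(- \frac{1}{3}\right)\right) = 25 \cdot \frac{1}{3} = \frac{25}{3} \approx 8.3333$)
$Z = \frac{100 \sqrt{3}}{3}$ ($Z = 20 \sqrt{\frac{25}{3}} = 20 \frac{5 \sqrt{3}}{3} = \frac{100 \sqrt{3}}{3} \approx 57.735$)
$T{\left(18,14 \right)} \left(Z - 700\right) = 40 \left(\frac{100 \sqrt{3}}{3} - 700\right) = 40 \left(-700 + \frac{100 \sqrt{3}}{3}\right) = -28000 + \frac{4000 \sqrt{3}}{3}$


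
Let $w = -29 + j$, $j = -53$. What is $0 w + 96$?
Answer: $96$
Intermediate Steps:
$w = -82$ ($w = -29 - 53 = -82$)
$0 w + 96 = 0 \left(-82\right) + 96 = 0 + 96 = 96$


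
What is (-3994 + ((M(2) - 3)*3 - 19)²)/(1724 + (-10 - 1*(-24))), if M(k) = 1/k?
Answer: -1197/632 ≈ -1.8940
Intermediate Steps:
(-3994 + ((M(2) - 3)*3 - 19)²)/(1724 + (-10 - 1*(-24))) = (-3994 + ((1/2 - 3)*3 - 19)²)/(1724 + (-10 - 1*(-24))) = (-3994 + ((½ - 3)*3 - 19)²)/(1724 + (-10 + 24)) = (-3994 + (-5/2*3 - 19)²)/(1724 + 14) = (-3994 + (-15/2 - 19)²)/1738 = (-3994 + (-53/2)²)*(1/1738) = (-3994 + 2809/4)*(1/1738) = -13167/4*1/1738 = -1197/632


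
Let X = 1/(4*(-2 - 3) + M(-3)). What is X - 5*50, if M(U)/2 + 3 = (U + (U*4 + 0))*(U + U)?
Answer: -38499/154 ≈ -249.99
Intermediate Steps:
M(U) = -6 + 20*U² (M(U) = -6 + 2*((U + (U*4 + 0))*(U + U)) = -6 + 2*((U + (4*U + 0))*(2*U)) = -6 + 2*((U + 4*U)*(2*U)) = -6 + 2*((5*U)*(2*U)) = -6 + 2*(10*U²) = -6 + 20*U²)
X = 1/154 (X = 1/(4*(-2 - 3) + (-6 + 20*(-3)²)) = 1/(4*(-5) + (-6 + 20*9)) = 1/(-20 + (-6 + 180)) = 1/(-20 + 174) = 1/154 ≈ 0.0064935)
X - 5*50 = 1/154 - 5*50 = 1/154 - 250 = -38499/154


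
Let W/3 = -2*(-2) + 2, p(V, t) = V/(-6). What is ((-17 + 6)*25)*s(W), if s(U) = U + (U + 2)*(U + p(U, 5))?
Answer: -87450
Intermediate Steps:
p(V, t) = -V/6 (p(V, t) = V*(-1/6) = -V/6)
W = 18 (W = 3*(-2*(-2) + 2) = 3*(4 + 2) = 3*6 = 18)
s(U) = U + 5*U*(2 + U)/6 (s(U) = U + (U + 2)*(U - U/6) = U + (2 + U)*(5*U/6) = U + 5*U*(2 + U)/6)
((-17 + 6)*25)*s(W) = ((-17 + 6)*25)*((1/6)*18*(16 + 5*18)) = (-11*25)*((1/6)*18*(16 + 90)) = -275*18*106/6 = -275*318 = -87450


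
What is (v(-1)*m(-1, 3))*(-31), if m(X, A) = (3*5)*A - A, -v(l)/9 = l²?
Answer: 11718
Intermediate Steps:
v(l) = -9*l²
m(X, A) = 14*A (m(X, A) = 15*A - A = 14*A)
(v(-1)*m(-1, 3))*(-31) = ((-9*(-1)²)*(14*3))*(-31) = (-9*1*42)*(-31) = -9*42*(-31) = -378*(-31) = 11718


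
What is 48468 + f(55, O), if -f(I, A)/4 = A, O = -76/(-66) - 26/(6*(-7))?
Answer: 11194472/231 ≈ 48461.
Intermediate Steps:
O = 409/231 (O = -76*(-1/66) - 26/(-42) = 38/33 - 26*(-1/42) = 38/33 + 13/21 = 409/231 ≈ 1.7706)
f(I, A) = -4*A
48468 + f(55, O) = 48468 - 4*409/231 = 48468 - 1636/231 = 11194472/231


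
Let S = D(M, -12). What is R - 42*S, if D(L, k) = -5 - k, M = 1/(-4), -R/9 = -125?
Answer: 831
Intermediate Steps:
R = 1125 (R = -9*(-125) = 1125)
M = -¼ ≈ -0.25000
S = 7 (S = -5 - 1*(-12) = -5 + 12 = 7)
R - 42*S = 1125 - 42*7 = 1125 - 294 = 831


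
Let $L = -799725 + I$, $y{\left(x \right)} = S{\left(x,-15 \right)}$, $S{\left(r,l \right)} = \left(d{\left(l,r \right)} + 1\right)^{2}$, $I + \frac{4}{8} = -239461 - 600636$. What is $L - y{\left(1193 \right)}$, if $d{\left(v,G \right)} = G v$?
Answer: $- \frac{643670117}{2} \approx -3.2184 \cdot 10^{8}$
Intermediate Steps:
$I = - \frac{1680195}{2}$ ($I = - \frac{1}{2} - 840097 = - \frac{1680195}{2} \approx -8.401 \cdot 10^{5}$)
$S{\left(r,l \right)} = \left(1 + l r\right)^{2}$ ($S{\left(r,l \right)} = \left(r l + 1\right)^{2} = \left(l r + 1\right)^{2} = \left(1 + l r\right)^{2}$)
$y{\left(x \right)} = \left(1 - 15 x\right)^{2}$
$L = - \frac{3279645}{2}$ ($L = -799725 - \frac{1680195}{2} = - \frac{3279645}{2} \approx -1.6398 \cdot 10^{6}$)
$L - y{\left(1193 \right)} = - \frac{3279645}{2} - \left(1 - 17895\right)^{2} = - \frac{3279645}{2} - \left(-17894\right)^{2} = - \frac{3279645}{2} - 320195236 = - \frac{643670117}{2}$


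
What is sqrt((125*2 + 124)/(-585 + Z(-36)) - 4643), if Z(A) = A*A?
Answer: I*sqrt(260763121)/237 ≈ 68.136*I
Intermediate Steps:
Z(A) = A**2
sqrt((125*2 + 124)/(-585 + Z(-36)) - 4643) = sqrt((125*2 + 124)/(-585 + (-36)**2) - 4643) = sqrt((250 + 124)/(-585 + 1296) - 4643) = sqrt(374/711 - 4643) = sqrt(-3300799/711) = I*sqrt(260763121)/237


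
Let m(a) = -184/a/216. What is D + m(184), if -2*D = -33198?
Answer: 3585383/216 ≈ 16599.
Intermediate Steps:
D = 16599 (D = -½*(-33198) = 16599)
m(a) = -23/(27*a) (m(a) = -184/a*(1/216) = -23/(27*a))
D + m(184) = 16599 - 23/27/184 = 16599 - 23/27*1/184 = 16599 - 1/216 = 3585383/216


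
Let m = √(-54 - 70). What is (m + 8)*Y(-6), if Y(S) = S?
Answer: -48 - 12*I*√31 ≈ -48.0 - 66.813*I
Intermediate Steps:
m = 2*I*√31 (m = √(-124) = 2*I*√31 ≈ 11.136*I)
(m + 8)*Y(-6) = (2*I*√31 + 8)*(-6) = (8 + 2*I*√31)*(-6) = -48 - 12*I*√31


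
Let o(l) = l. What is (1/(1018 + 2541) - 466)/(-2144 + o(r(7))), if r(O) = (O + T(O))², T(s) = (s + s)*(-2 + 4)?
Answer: 1658493/3270721 ≈ 0.50707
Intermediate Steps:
T(s) = 4*s (T(s) = (2*s)*2 = 4*s)
r(O) = 25*O² (r(O) = (O + 4*O)² = (5*O)² = 25*O²)
(1/(1018 + 2541) - 466)/(-2144 + o(r(7))) = (1/(1018 + 2541) - 466)/(-2144 + 25*7²) = (1/3559 - 466)/(-2144 + 25*49) = (1/3559 - 466)/(-2144 + 1225) = -1658493/3559/(-919) = -1658493/3559*(-1/919) = 1658493/3270721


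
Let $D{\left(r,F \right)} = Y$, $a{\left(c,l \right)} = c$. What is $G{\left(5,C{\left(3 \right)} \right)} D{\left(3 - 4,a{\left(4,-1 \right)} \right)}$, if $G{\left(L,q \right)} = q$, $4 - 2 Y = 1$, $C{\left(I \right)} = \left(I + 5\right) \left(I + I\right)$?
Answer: $72$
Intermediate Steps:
$C{\left(I \right)} = 2 I \left(5 + I\right)$ ($C{\left(I \right)} = \left(5 + I\right) 2 I = 2 I \left(5 + I\right)$)
$Y = \frac{3}{2}$ ($Y = 2 - \frac{1}{2} = \frac{3}{2} \approx 1.5$)
$D{\left(r,F \right)} = \frac{3}{2}$
$G{\left(5,C{\left(3 \right)} \right)} D{\left(3 - 4,a{\left(4,-1 \right)} \right)} = 2 \cdot 3 \left(5 + 3\right) \frac{3}{2} = 2 \cdot 3 \cdot 8 \cdot \frac{3}{2} = 48 \cdot \frac{3}{2} = 72$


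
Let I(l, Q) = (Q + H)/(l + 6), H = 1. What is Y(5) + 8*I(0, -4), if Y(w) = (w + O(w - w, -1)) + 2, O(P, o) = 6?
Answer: 9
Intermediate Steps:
Y(w) = 8 + w (Y(w) = (w + 6) + 2 = (6 + w) + 2 = 8 + w)
I(l, Q) = (1 + Q)/(6 + l) (I(l, Q) = (Q + 1)/(l + 6) = (1 + Q)/(6 + l))
Y(5) + 8*I(0, -4) = (8 + 5) + 8*((1 - 4)/(6 + 0)) = 13 + 8*(-3/6) = 13 + 8*((1/6)*(-3)) = 13 + 8*(-1/2) = 13 - 4 = 9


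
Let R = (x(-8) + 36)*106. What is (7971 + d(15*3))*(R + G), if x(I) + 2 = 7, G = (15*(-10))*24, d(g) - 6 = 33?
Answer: 5975460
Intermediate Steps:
d(g) = 39 (d(g) = 6 + 33 = 39)
G = -3600 (G = -150*24 = -3600)
x(I) = 5 (x(I) = -2 + 7 = 5)
R = 4346 (R = (5 + 36)*106 = 41*106 = 4346)
(7971 + d(15*3))*(R + G) = (7971 + 39)*(4346 - 3600) = 8010*746 = 5975460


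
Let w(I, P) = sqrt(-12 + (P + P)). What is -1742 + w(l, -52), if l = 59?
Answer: -1742 + 2*I*sqrt(29) ≈ -1742.0 + 10.77*I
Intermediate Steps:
w(I, P) = sqrt(-12 + 2*P)
-1742 + w(l, -52) = -1742 + sqrt(-12 + 2*(-52)) = -1742 + sqrt(-12 - 104) = -1742 + sqrt(-116) = -1742 + 2*I*sqrt(29)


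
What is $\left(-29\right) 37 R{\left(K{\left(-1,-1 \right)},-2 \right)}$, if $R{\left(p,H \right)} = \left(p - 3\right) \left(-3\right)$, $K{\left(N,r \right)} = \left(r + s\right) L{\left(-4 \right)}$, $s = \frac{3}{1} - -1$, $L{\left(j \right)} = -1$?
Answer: $-19314$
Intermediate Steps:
$s = 4$ ($s = 3 \cdot 1 + 1 = 3 + 1 = 4$)
$K{\left(N,r \right)} = -4 - r$ ($K{\left(N,r \right)} = \left(r + 4\right) \left(-1\right) = \left(4 + r\right) \left(-1\right) = -4 - r$)
$R{\left(p,H \right)} = 9 - 3 p$ ($R{\left(p,H \right)} = \left(-3 + p\right) \left(-3\right) = 9 - 3 p$)
$\left(-29\right) 37 R{\left(K{\left(-1,-1 \right)},-2 \right)} = \left(-29\right) 37 \left(9 - 3 \left(-4 - -1\right)\right) = - 1073 \left(9 - 3 \left(-4 + 1\right)\right) = - 1073 \left(9 - -9\right) = - 1073 \left(9 + 9\right) = \left(-1073\right) 18 = -19314$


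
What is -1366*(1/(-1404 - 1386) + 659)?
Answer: -1255769947/1395 ≈ -9.0019e+5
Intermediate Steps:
-1366*(1/(-1404 - 1386) + 659) = -1366*(1/(-2790) + 659) = -1366*(-1/2790 + 659) = -1366*1838609/2790 = -1255769947/1395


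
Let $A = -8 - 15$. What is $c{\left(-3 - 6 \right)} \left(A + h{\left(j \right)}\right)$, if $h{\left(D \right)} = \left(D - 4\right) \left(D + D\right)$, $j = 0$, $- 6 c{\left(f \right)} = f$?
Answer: $- \frac{69}{2} \approx -34.5$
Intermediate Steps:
$c{\left(f \right)} = - \frac{f}{6}$
$h{\left(D \right)} = 2 D \left(-4 + D\right)$ ($h{\left(D \right)} = \left(-4 + D\right) 2 D = 2 D \left(-4 + D\right)$)
$A = -23$ ($A = -8 - 15 = -23$)
$c{\left(-3 - 6 \right)} \left(A + h{\left(j \right)}\right) = - \frac{-3 - 6}{6} \left(-23 + 2 \cdot 0 \left(-4 + 0\right)\right) = - \frac{-3 - 6}{6} \left(-23 + 2 \cdot 0 \left(-4\right)\right) = \left(- \frac{1}{6}\right) \left(-9\right) \left(-23 + 0\right) = \frac{3}{2} \left(-23\right) = - \frac{69}{2}$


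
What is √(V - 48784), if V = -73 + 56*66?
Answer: I*√45161 ≈ 212.51*I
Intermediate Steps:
V = 3623 (V = -73 + 3696 = 3623)
√(V - 48784) = √(3623 - 48784) = √(-45161) = I*√45161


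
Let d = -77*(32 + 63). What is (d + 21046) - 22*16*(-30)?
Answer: 24291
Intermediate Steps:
d = -7315 (d = -77*95 = -7315)
(d + 21046) - 22*16*(-30) = (-7315 + 21046) - 22*16*(-30) = 13731 - 352*(-30) = 13731 + 10560 = 24291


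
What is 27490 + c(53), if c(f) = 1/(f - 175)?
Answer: 3353779/122 ≈ 27490.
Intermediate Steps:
c(f) = 1/(-175 + f)
27490 + c(53) = 27490 + 1/(-175 + 53) = 27490 + 1/(-122) = 27490 - 1/122 = 3353779/122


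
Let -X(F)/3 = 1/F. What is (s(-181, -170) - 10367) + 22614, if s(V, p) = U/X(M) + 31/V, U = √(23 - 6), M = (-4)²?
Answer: 2216676/181 - 16*√17/3 ≈ 12225.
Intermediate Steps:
M = 16
X(F) = -3/F
U = √17 ≈ 4.1231
s(V, p) = 31/V - 16*√17/3 (s(V, p) = √17/((-3/16)) + 31/V = √17/((-3*1/16)) + 31/V = √17/(-3/16) + 31/V = √17*(-16/3) + 31/V = -16*√17/3 + 31/V = 31/V - 16*√17/3)
(s(-181, -170) - 10367) + 22614 = ((31/(-181) - 16*√17/3) - 10367) + 22614 = ((31*(-1/181) - 16*√17/3) - 10367) + 22614 = ((-31/181 - 16*√17/3) - 10367) + 22614 = (-1876458/181 - 16*√17/3) + 22614 = 2216676/181 - 16*√17/3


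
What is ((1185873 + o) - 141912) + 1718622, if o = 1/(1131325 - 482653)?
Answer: 1792010239777/648672 ≈ 2.7626e+6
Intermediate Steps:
o = 1/648672 ≈ 1.5416e-6
((1185873 + o) - 141912) + 1718622 = ((1185873 + 1/648672) - 141912) + 1718622 = (769242610657/648672 - 141912) + 1718622 = 677188269793/648672 + 1718622 = 1792010239777/648672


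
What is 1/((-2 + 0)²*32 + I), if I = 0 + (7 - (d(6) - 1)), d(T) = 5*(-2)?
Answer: 1/146 ≈ 0.0068493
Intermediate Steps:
d(T) = -10
I = 18 (I = 0 + (7 - (-10 - 1)) = 0 + (7 - 1*(-11)) = 0 + (7 + 11) = 0 + 18 = 18)
1/((-2 + 0)²*32 + I) = 1/((-2 + 0)²*32 + 18) = 1/((-2)²*32 + 18) = 1/(4*32 + 18) = 1/(128 + 18) = 1/146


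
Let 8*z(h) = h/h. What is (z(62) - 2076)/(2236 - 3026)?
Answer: 16607/6320 ≈ 2.6277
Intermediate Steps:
z(h) = 1/8 (z(h) = (h/h)/8 = (1/8)*1 = 1/8)
(z(62) - 2076)/(2236 - 3026) = (1/8 - 2076)/(2236 - 3026) = -16607/8/(-790) = -16607/8*(-1/790) = 16607/6320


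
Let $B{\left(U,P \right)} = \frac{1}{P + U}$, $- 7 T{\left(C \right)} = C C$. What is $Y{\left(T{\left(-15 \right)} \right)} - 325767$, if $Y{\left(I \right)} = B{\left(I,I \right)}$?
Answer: $- \frac{146595157}{450} \approx -3.2577 \cdot 10^{5}$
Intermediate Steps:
$T{\left(C \right)} = - \frac{C^{2}}{7}$ ($T{\left(C \right)} = - \frac{C C}{7} = - \frac{C^{2}}{7}$)
$Y{\left(I \right)} = \frac{1}{2 I}$ ($Y{\left(I \right)} = \frac{1}{I + I} = \frac{1}{2 I}$)
$Y{\left(T{\left(-15 \right)} \right)} - 325767 = \frac{1}{2 \left(- \frac{\left(-15\right)^{2}}{7}\right)} - 325767 = \frac{1}{2 \left(\left(- \frac{1}{7}\right) 225\right)} - 325767 = \frac{1}{2 \left(- \frac{225}{7}\right)} - 325767 = \frac{1}{2} \left(- \frac{7}{225}\right) - 325767 = - \frac{7}{450} - 325767 = - \frac{146595157}{450}$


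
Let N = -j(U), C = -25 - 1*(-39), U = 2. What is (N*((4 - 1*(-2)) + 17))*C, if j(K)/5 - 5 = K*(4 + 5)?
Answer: -37030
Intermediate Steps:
j(K) = 25 + 45*K (j(K) = 25 + 5*(K*(4 + 5)) = 25 + 5*(K*9) = 25 + 5*(9*K) = 25 + 45*K)
C = 14 (C = -25 + 39 = 14)
N = -115 (N = -(25 + 45*2) = -(25 + 90) = -1*115 = -115)
(N*((4 - 1*(-2)) + 17))*C = -115*((4 - 1*(-2)) + 17)*14 = -115*((4 + 2) + 17)*14 = -115*(6 + 17)*14 = -115*23*14 = -2645*14 = -37030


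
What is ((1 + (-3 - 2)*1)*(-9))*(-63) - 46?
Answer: -2314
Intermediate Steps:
((1 + (-3 - 2)*1)*(-9))*(-63) - 46 = ((1 - 5*1)*(-9))*(-63) - 46 = ((1 - 5)*(-9))*(-63) - 46 = -4*(-9)*(-63) - 46 = 36*(-63) - 46 = -2268 - 46 = -2314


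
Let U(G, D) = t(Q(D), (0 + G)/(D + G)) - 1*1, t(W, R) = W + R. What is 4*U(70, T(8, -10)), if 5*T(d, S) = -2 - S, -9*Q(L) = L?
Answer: -6448/8055 ≈ -0.80050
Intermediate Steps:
Q(L) = -L/9
T(d, S) = -⅖ - S/5 (T(d, S) = (-2 - S)/5 = -⅖ - S/5)
t(W, R) = R + W
U(G, D) = -1 - D/9 + G/(D + G) (U(G, D) = ((0 + G)/(D + G) - D/9) - 1*1 = (G/(D + G) - D/9) - 1 = (-D/9 + G/(D + G)) - 1 = -1 - D/9 + G/(D + G))
4*U(70, T(8, -10)) = 4*((-⅖ - ⅕*(-10))*(-9 - (-⅖ - ⅕*(-10)) - 1*70)/(9*((-⅖ - ⅕*(-10)) + 70))) = 4*((-⅖ + 2)*(-9 - (-⅖ + 2) - 70)/(9*((-⅖ + 2) + 70))) = 4*((⅑)*(8/5)*(-9 - 1*8/5 - 70)/(8/5 + 70)) = 4*((⅑)*(8/5)*(-9 - 8/5 - 70)/(358/5)) = 4*((⅑)*(8/5)*(5/358)*(-403/5)) = 4*(-1612/8055) = -6448/8055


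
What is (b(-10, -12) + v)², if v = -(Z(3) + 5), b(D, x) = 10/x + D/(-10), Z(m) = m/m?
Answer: 1225/36 ≈ 34.028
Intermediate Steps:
Z(m) = 1
b(D, x) = 10/x - D/10 (b(D, x) = 10/x + D*(-⅒) = 10/x - D/10)
v = -6 (v = -(1 + 5) = -1*6 = -6)
(b(-10, -12) + v)² = ((10/(-12) - ⅒*(-10)) - 6)² = ((10*(-1/12) + 1) - 6)² = ((-⅚ + 1) - 6)² = (⅙ - 6)² = (-35/6)² = 1225/36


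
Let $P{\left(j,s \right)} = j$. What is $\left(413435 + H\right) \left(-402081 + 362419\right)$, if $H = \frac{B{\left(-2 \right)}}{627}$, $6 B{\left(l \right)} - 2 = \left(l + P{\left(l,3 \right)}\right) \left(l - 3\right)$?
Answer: $- \frac{2803999723532}{171} \approx -1.6398 \cdot 10^{10}$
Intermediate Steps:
$B{\left(l \right)} = \frac{1}{3} + \frac{l \left(-3 + l\right)}{3}$ ($B{\left(l \right)} = \frac{1}{3} + \frac{\left(l + l\right) \left(l - 3\right)}{6} = \frac{1}{3} + \frac{2 l \left(-3 + l\right)}{6} = \frac{1}{3} + \frac{l \left(-3 + l\right)}{3}$)
$H = \frac{1}{171}$ ($H = \frac{\frac{1}{3} - -2 + \frac{\left(-2\right)^{2}}{3}}{627} = \left(\frac{1}{3} + 2 + \frac{1}{3} \cdot 4\right) \frac{1}{627} = \left(\frac{1}{3} + 2 + \frac{4}{3}\right) \frac{1}{627} = \frac{11}{3} \cdot \frac{1}{627} = \frac{1}{171} \approx 0.005848$)
$\left(413435 + H\right) \left(-402081 + 362419\right) = \left(413435 + \frac{1}{171}\right) \left(-402081 + 362419\right) = \frac{70697386}{171} \left(-39662\right) = - \frac{2803999723532}{171}$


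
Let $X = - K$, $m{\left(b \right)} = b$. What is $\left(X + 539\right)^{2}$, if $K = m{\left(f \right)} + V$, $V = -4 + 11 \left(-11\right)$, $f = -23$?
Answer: $471969$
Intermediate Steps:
$V = -125$ ($V = -4 - 121 = -125$)
$K = -148$ ($K = -23 - 125 = -148$)
$X = 148$ ($X = \left(-1\right) \left(-148\right) = 148$)
$\left(X + 539\right)^{2} = \left(148 + 539\right)^{2} = 687^{2} = 471969$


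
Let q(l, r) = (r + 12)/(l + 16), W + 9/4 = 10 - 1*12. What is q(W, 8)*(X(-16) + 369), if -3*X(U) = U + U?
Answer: 91120/141 ≈ 646.24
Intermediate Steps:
X(U) = -2*U/3 (X(U) = -(U + U)/3 = -2*U/3)
W = -17/4 (W = -9/4 + (10 - 1*12) = -9/4 + (10 - 12) = -9/4 - 2 = -17/4 ≈ -4.2500)
q(l, r) = (12 + r)/(16 + l)
q(W, 8)*(X(-16) + 369) = ((12 + 8)/(16 - 17/4))*(-⅔*(-16) + 369) = (20/(47/4))*(32/3 + 369) = ((4/47)*20)*(1139/3) = (80/47)*(1139/3) = 91120/141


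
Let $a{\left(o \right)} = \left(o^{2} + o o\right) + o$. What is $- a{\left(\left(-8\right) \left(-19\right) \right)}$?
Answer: $-46360$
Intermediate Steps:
$a{\left(o \right)} = o + 2 o^{2}$ ($a{\left(o \right)} = \left(o^{2} + o^{2}\right) + o = 2 o^{2} + o = o + 2 o^{2}$)
$- a{\left(\left(-8\right) \left(-19\right) \right)} = - \left(-8\right) \left(-19\right) \left(1 + 2 \left(\left(-8\right) \left(-19\right)\right)\right) = - 152 \left(1 + 2 \cdot 152\right) = - 152 \left(1 + 304\right) = - 152 \cdot 305 = \left(-1\right) 46360 = -46360$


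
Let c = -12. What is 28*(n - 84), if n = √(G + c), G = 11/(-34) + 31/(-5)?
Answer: -2352 + 14*I*√535330/85 ≈ -2352.0 + 120.51*I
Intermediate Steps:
G = -1109/170 (G = 11*(-1/34) + 31*(-⅕) = -11/34 - 31/5 = -1109/170 ≈ -6.5235)
n = I*√535330/170 (n = √(-1109/170 - 12) = √(-3149/170) = I*√535330/170 ≈ 4.3039*I)
28*(n - 84) = 28*(I*√535330/170 - 84) = 28*(-84 + I*√535330/170) = -2352 + 14*I*√535330/85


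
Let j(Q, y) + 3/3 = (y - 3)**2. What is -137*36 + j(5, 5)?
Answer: -4929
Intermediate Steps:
j(Q, y) = -1 + (-3 + y)**2 (j(Q, y) = -1 + (y - 3)**2 = -1 + (-3 + y)**2)
-137*36 + j(5, 5) = -137*36 + (-1 + (-3 + 5)**2) = -4932 + (-1 + 2**2) = -4932 + (-1 + 4) = -4932 + 3 = -4929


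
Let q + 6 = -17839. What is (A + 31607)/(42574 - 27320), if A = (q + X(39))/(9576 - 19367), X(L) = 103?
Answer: 309481879/149351914 ≈ 2.0722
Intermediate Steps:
q = -17845 (q = -6 - 17839 = -17845)
A = 17742/9791 (A = (-17845 + 103)/(9576 - 19367) = -17742/(-9791) = -17742*(-1/9791) = 17742/9791 ≈ 1.8121)
(A + 31607)/(42574 - 27320) = (17742/9791 + 31607)/(42574 - 27320) = (309481879/9791)/15254 = (309481879/9791)*(1/15254) = 309481879/149351914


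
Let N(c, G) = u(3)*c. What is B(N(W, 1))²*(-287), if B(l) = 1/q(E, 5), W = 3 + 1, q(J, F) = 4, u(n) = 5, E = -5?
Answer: -287/16 ≈ -17.938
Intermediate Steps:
W = 4
N(c, G) = 5*c
B(l) = ¼ (B(l) = 1/4 = ¼)
B(N(W, 1))²*(-287) = (¼)²*(-287) = (1/16)*(-287) = -287/16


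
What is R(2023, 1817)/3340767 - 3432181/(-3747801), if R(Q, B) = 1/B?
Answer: 2314881626024940/2527755870490871 ≈ 0.91578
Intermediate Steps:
R(2023, 1817)/3340767 - 3432181/(-3747801) = 1/(1817*3340767) - 3432181/(-3747801) = (1/1817)*(1/3340767) - 3432181*(-1/3747801) = 1/6070173639 + 3432181/3747801 = 2314881626024940/2527755870490871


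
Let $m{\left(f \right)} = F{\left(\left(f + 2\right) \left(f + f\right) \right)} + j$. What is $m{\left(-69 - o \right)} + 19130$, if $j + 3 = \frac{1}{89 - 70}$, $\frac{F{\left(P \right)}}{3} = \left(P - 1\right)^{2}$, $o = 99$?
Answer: $\frac{177318849039}{19} \approx 9.3326 \cdot 10^{9}$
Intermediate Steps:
$F{\left(P \right)} = 3 \left(-1 + P\right)^{2}$ ($F{\left(P \right)} = 3 \left(P - 1\right)^{2} = 3 \left(-1 + P\right)^{2}$)
$j = - \frac{56}{19}$ ($j = -3 + \frac{1}{89 - 70} = -3 + \frac{1}{19} = - \frac{56}{19} \approx -2.9474$)
$m{\left(f \right)} = - \frac{56}{19} + 3 \left(-1 + 2 f \left(2 + f\right)\right)^{2}$ ($m{\left(f \right)} = 3 \left(-1 + \left(f + 2\right) \left(f + f\right)\right)^{2} - \frac{56}{19} = 3 \left(-1 + \left(2 + f\right) 2 f\right)^{2} - \frac{56}{19} = 3 \left(-1 + 2 f \left(2 + f\right)\right)^{2} - \frac{56}{19} = - \frac{56}{19} + 3 \left(-1 + 2 f \left(2 + f\right)\right)^{2}$)
$m{\left(-69 - o \right)} + 19130 = \left(- \frac{56}{19} + 3 \left(-1 + 2 \left(-69 - 99\right) \left(2 - 168\right)\right)^{2}\right) + 19130 = \left(- \frac{56}{19} + 3 \left(-1 + 2 \left(-168\right) \left(2 - 168\right)\right)^{2}\right) + 19130 = \left(- \frac{56}{19} + 3 \left(-1 + 2 \left(-168\right) \left(-166\right)\right)^{2}\right) + 19130 = \left(- \frac{56}{19} + 3 \left(-1 + 55776\right)^{2}\right) + 19130 = \left(- \frac{56}{19} + 3 \cdot 55775^{2}\right) + 19130 = \left(- \frac{56}{19} + 3 \cdot 3110850625\right) + 19130 = \left(- \frac{56}{19} + 9332551875\right) + 19130 = \frac{177318485569}{19} + 19130 = \frac{177318849039}{19}$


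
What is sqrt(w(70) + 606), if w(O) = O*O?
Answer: sqrt(5506) ≈ 74.202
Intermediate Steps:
w(O) = O**2
sqrt(w(70) + 606) = sqrt(70**2 + 606) = sqrt(4900 + 606) = sqrt(5506)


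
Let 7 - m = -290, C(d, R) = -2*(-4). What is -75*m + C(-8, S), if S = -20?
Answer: -22267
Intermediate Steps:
C(d, R) = 8
m = 297 (m = 7 - 1*(-290) = 7 + 290 = 297)
-75*m + C(-8, S) = -75*297 + 8 = -22275 + 8 = -22267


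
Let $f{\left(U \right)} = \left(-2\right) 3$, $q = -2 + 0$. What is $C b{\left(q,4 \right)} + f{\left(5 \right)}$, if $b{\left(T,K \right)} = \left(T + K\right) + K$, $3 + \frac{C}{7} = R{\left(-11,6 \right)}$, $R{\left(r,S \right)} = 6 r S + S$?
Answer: $-16512$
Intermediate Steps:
$R{\left(r,S \right)} = S + 6 S r$ ($R{\left(r,S \right)} = 6 S r + S = S + 6 S r$)
$q = -2$
$C = -2751$ ($C = -21 + 7 \cdot 6 \left(1 + 6 \left(-11\right)\right) = -21 + 7 \cdot 6 \left(1 - 66\right) = -21 + 7 \cdot 6 \left(-65\right) = -21 + 7 \left(-390\right) = -21 - 2730 = -2751$)
$f{\left(U \right)} = -6$
$b{\left(T,K \right)} = T + 2 K$ ($b{\left(T,K \right)} = \left(K + T\right) + K = T + 2 K$)
$C b{\left(q,4 \right)} + f{\left(5 \right)} = - 2751 \left(-2 + 2 \cdot 4\right) - 6 = - 2751 \left(-2 + 8\right) - 6 = \left(-2751\right) 6 - 6 = -16506 - 6 = -16512$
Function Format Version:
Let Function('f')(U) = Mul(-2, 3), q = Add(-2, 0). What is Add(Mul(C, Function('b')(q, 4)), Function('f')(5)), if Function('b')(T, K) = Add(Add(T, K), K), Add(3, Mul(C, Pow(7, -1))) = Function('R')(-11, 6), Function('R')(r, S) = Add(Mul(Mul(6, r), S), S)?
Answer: -16512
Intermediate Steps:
Function('R')(r, S) = Add(S, Mul(6, S, r)) (Function('R')(r, S) = Add(Mul(6, S, r), S) = Add(S, Mul(6, S, r)))
q = -2
C = -2751 (C = Add(-21, Mul(7, Mul(6, Add(1, Mul(6, -11))))) = Add(-21, Mul(7, Mul(6, Add(1, -66)))) = Add(-21, Mul(7, Mul(6, -65))) = Add(-21, Mul(7, -390)) = Add(-21, -2730) = -2751)
Function('f')(U) = -6
Function('b')(T, K) = Add(T, Mul(2, K)) (Function('b')(T, K) = Add(Add(K, T), K) = Add(T, Mul(2, K)))
Add(Mul(C, Function('b')(q, 4)), Function('f')(5)) = Add(Mul(-2751, Add(-2, Mul(2, 4))), -6) = Add(Mul(-2751, Add(-2, 8)), -6) = Add(Mul(-2751, 6), -6) = Add(-16506, -6) = -16512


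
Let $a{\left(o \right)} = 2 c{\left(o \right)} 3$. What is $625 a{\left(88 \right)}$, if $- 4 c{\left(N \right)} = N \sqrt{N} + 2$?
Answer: $-1875 - 165000 \sqrt{22} \approx -7.7579 \cdot 10^{5}$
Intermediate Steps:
$c{\left(N \right)} = - \frac{1}{2} - \frac{N^{\frac{3}{2}}}{4}$ ($c{\left(N \right)} = - \frac{N \sqrt{N} + 2}{4} = - \frac{N^{\frac{3}{2}} + 2}{4} = - \frac{2 + N^{\frac{3}{2}}}{4} = - \frac{1}{2} - \frac{N^{\frac{3}{2}}}{4}$)
$a{\left(o \right)} = -3 - \frac{3 o^{\frac{3}{2}}}{2}$ ($a{\left(o \right)} = 2 \left(- \frac{1}{2} - \frac{o^{\frac{3}{2}}}{4}\right) 3 = \left(-1 - \frac{o^{\frac{3}{2}}}{2}\right) 3 = -3 - \frac{3 o^{\frac{3}{2}}}{2}$)
$625 a{\left(88 \right)} = 625 \left(-3 - \frac{3 \cdot 88^{\frac{3}{2}}}{2}\right) = 625 \left(-3 - \frac{3 \cdot 176 \sqrt{22}}{2}\right) = 625 \left(-3 - 264 \sqrt{22}\right) = -1875 - 165000 \sqrt{22}$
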